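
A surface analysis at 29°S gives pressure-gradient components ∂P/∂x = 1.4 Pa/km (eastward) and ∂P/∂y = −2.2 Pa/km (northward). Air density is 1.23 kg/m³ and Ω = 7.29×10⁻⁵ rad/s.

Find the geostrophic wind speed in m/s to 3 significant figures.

Coriolis parameter at 29°S:
f = 2Ω sin φ = 2 × 7.29×10⁻⁵ × sin 29° = 7.07×10⁻⁵ s⁻¹
In the Southern Hemisphere f is negative: f = −7.07×10⁻⁵ s⁻¹.
Component geostrophic relations (x east, y north):
u_g = −(1/(fρ)) ∂P/∂y,  v_g = (1/(fρ)) ∂P/∂x
u_g = −(−2.2×10⁻³)/(−7.07×10⁻⁵ × 1.23) = −25.3 m/s;  v_g = (1.4×10⁻³)/(−7.07×10⁻⁵ × 1.23) = −16.1 m/s
|V_g| = √(u_g² + v_g²) = 30.0 m/s

30.0 m/s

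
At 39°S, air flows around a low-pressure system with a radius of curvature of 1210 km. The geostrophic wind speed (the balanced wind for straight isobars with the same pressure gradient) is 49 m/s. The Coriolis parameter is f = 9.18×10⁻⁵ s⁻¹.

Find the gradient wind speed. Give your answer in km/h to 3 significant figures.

Around a low, centrifugal force acts outward with Coriolis, so pressure-gradient force balances both:
(1/ρ)|∂P/∂n| = fV + V²/R  →  V² + fR·V − fR·V_g = 0
With fR = 9.18×10⁻⁵ × 1210×10³ m = 111 m/s:
V = [−fR + √((fR)² + 4 fR V_g)]/2 = [−111 + √(111² + 4×111×49)]/2 = 36.8 m/s
Subgeostrophic (V < V_g = 49 m/s), as expected around a low.
Converting: 36.8 m/s × 3.6 = 132 km/h

132 km/h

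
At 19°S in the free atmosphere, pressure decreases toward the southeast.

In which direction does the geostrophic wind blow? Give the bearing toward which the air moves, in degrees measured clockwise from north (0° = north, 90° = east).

The pressure-gradient force points toward the southeast (bearing 135°).
Geostrophic balance: in the Southern Hemisphere the Coriolis force deflects motion to the left, so the geostrophic wind blows 90° to the left of the pressure-gradient force (low pressure on the right).
Rotating 135° by 90° counterclockwise gives 045° — the wind blows toward the northeast.

045°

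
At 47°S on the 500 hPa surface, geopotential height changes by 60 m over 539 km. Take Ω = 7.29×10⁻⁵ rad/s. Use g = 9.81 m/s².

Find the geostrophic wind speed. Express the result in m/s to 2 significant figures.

10 m/s

Coriolis parameter at 47°S:
f = 2Ω sin φ = 2 × 7.29×10⁻⁵ × sin 47° = 1.07×10⁻⁴ s⁻¹
Height gradient: |∂Z/∂n| = 60 m / 539000 m = 1.11×10⁻⁴
On a pressure surface, geostrophic balance gives V_g = (g/f)|∂Z/∂n|:
V_g = 9.81 × 1.11×10⁻⁴ / 1.07×10⁻⁴ = 10.2 m/s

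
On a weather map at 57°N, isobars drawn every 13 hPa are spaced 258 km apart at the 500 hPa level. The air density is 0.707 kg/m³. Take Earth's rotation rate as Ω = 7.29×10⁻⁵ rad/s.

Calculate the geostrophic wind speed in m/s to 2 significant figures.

Coriolis parameter at 57°N:
f = 2Ω sin φ = 2 × 7.29×10⁻⁵ × sin 57° = 1.22×10⁻⁴ s⁻¹
Pressure gradient: |∂P/∂n| = 1300 Pa / 258000 m = 5.04×10⁻³ Pa/m
Geostrophic balance (pressure-gradient force = Coriolis force):
V_g = (1/(fρ)) |∂P/∂n| = 5.04×10⁻³ / (1.22×10⁻⁴ × 0.707) = 58.3 m/s

58 m/s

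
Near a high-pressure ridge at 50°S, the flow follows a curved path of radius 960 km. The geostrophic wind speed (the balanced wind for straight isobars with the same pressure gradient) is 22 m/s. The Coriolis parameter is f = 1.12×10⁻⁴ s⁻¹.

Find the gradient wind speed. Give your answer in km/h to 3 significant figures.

Around a high, pressure-gradient force acts outward with centrifugal, so Coriolis balances both:
fV = (1/ρ)|∂P/∂n| + V²/R  →  V² − fR·V + fR·V_g = 0
With fR = 1.12×10⁻⁴ × 960×10³ m = 108 m/s:
V = [fR − √((fR)² − 4 fR V_g)]/2 = [108 − √(108² − 4×108×22)]/2 = 30.9 m/s
Supergeostrophic (V > V_g = 22 m/s), as expected around a high.
Converting: 30.9 m/s × 3.6 = 111 km/h

111 km/h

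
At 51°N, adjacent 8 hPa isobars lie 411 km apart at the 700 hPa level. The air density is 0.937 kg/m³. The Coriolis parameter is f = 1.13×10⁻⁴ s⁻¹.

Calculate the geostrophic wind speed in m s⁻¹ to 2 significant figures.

18 m s⁻¹

Pressure gradient: |∂P/∂n| = 800 Pa / 411000 m = 1.95×10⁻³ Pa/m
Geostrophic balance (pressure-gradient force = Coriolis force):
V_g = (1/(fρ)) |∂P/∂n| = 1.95×10⁻³ / (1.13×10⁻⁴ × 0.937) = 18.4 m/s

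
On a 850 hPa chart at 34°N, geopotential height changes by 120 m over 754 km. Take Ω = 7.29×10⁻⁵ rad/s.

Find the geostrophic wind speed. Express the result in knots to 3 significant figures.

37.2 knots

Coriolis parameter at 34°N:
f = 2Ω sin φ = 2 × 7.29×10⁻⁵ × sin 34° = 8.15×10⁻⁵ s⁻¹
Height gradient: |∂Z/∂n| = 120 m / 754000 m = 1.59×10⁻⁴
On a pressure surface, geostrophic balance gives V_g = (g/f)|∂Z/∂n|:
V_g = 9.81 × 1.59×10⁻⁴ / 8.15×10⁻⁵ = 19.1 m/s
Converting: 19.1 m/s × 1.944 = 37.2 knots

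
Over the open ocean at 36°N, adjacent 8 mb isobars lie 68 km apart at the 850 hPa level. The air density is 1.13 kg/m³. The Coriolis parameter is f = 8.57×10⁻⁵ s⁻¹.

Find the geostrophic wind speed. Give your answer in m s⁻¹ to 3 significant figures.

121 m s⁻¹

Pressure gradient: |∂P/∂n| = 800 Pa / 68000 m = 1.18×10⁻² Pa/m
Geostrophic balance (pressure-gradient force = Coriolis force):
V_g = (1/(fρ)) |∂P/∂n| = 1.18×10⁻² / (8.57×10⁻⁵ × 1.13) = 121 m/s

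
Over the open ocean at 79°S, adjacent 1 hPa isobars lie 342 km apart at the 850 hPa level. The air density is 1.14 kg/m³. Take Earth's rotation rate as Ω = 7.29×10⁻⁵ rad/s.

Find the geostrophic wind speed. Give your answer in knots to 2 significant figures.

3.5 knots

Coriolis parameter at 79°S:
f = 2Ω sin φ = 2 × 7.29×10⁻⁵ × sin 79° = 1.43×10⁻⁴ s⁻¹
Pressure gradient: |∂P/∂n| = 100 Pa / 342000 m = 2.92×10⁻⁴ Pa/m
Geostrophic balance (pressure-gradient force = Coriolis force):
V_g = (1/(fρ)) |∂P/∂n| = 2.92×10⁻⁴ / (1.43×10⁻⁴ × 1.14) = 1.79 m/s
Converting: 1.79 m/s × 1.944 = 3.5 knots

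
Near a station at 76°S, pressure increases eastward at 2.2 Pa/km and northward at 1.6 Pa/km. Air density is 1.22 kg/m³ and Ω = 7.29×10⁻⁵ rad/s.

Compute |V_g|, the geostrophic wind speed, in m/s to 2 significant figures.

Coriolis parameter at 76°S:
f = 2Ω sin φ = 2 × 7.29×10⁻⁵ × sin 76° = 1.41×10⁻⁴ s⁻¹
In the Southern Hemisphere f is negative: f = −1.41×10⁻⁴ s⁻¹.
Component geostrophic relations (x east, y north):
u_g = −(1/(fρ)) ∂P/∂y,  v_g = (1/(fρ)) ∂P/∂x
u_g = −(1.6×10⁻³)/(−1.41×10⁻⁴ × 1.22) = 9.27 m/s;  v_g = (2.2×10⁻³)/(−1.41×10⁻⁴ × 1.22) = −12.7 m/s
|V_g| = √(u_g² + v_g²) = 15.8 m/s

16 m/s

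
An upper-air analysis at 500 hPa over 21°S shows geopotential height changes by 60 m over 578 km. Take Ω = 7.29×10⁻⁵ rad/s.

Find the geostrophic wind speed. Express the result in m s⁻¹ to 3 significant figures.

19.5 m s⁻¹

Coriolis parameter at 21°S:
f = 2Ω sin φ = 2 × 7.29×10⁻⁵ × sin 21° = 5.23×10⁻⁵ s⁻¹
Height gradient: |∂Z/∂n| = 60 m / 578000 m = 1.04×10⁻⁴
On a pressure surface, geostrophic balance gives V_g = (g/f)|∂Z/∂n|:
V_g = 9.81 × 1.04×10⁻⁴ / 5.23×10⁻⁵ = 19.5 m/s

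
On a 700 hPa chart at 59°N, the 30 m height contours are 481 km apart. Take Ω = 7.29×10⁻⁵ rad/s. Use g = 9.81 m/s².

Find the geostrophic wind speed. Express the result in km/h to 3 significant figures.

Coriolis parameter at 59°N:
f = 2Ω sin φ = 2 × 7.29×10⁻⁵ × sin 59° = 1.25×10⁻⁴ s⁻¹
Height gradient: |∂Z/∂n| = 30 m / 481000 m = 6.24×10⁻⁵
On a pressure surface, geostrophic balance gives V_g = (g/f)|∂Z/∂n|:
V_g = 9.81 × 6.24×10⁻⁵ / 1.25×10⁻⁴ = 4.90 m/s
Converting: 4.90 m/s × 3.6 = 17.6 km/h

17.6 km/h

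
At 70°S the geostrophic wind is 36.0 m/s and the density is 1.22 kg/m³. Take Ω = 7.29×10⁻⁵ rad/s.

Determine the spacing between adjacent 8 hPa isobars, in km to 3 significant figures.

133 km

Coriolis parameter at 70°S:
f = 2Ω sin φ = 2 × 7.29×10⁻⁵ × sin 70° = 1.37×10⁻⁴ s⁻¹
Geostrophic balance rearranged: |∂P/∂n| = f ρ V_g
|∂P/∂n| = 1.37×10⁻⁴ × 1.22 × 36.0 = 6.02×10⁻³ Pa/m
Isobar spacing: Δn = ΔP/|∂P/∂n| = 800 Pa / 6.02×10⁻³ Pa/m = 132949 m ≈ 133 km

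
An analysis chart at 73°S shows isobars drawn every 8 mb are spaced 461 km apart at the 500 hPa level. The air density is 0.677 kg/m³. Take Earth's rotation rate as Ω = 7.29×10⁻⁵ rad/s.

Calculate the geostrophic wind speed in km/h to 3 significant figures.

Coriolis parameter at 73°S:
f = 2Ω sin φ = 2 × 7.29×10⁻⁵ × sin 73° = 1.39×10⁻⁴ s⁻¹
Pressure gradient: |∂P/∂n| = 800 Pa / 461000 m = 1.74×10⁻³ Pa/m
Geostrophic balance (pressure-gradient force = Coriolis force):
V_g = (1/(fρ)) |∂P/∂n| = 1.74×10⁻³ / (1.39×10⁻⁴ × 0.677) = 18.4 m/s
Converting: 18.4 m/s × 3.6 = 66.2 km/h

66.2 km/h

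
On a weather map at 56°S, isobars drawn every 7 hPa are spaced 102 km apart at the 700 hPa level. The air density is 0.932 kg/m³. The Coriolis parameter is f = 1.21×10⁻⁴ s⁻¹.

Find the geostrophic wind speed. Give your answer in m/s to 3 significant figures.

Pressure gradient: |∂P/∂n| = 700 Pa / 102000 m = 6.86×10⁻³ Pa/m
Geostrophic balance (pressure-gradient force = Coriolis force):
V_g = (1/(fρ)) |∂P/∂n| = 6.86×10⁻³ / (1.21×10⁻⁴ × 0.932) = 60.9 m/s

60.9 m/s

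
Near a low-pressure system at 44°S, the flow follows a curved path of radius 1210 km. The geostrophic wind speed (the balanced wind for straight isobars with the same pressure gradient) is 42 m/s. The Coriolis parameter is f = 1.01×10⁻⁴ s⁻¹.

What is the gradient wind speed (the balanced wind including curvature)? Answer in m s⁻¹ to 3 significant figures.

Around a low, centrifugal force acts outward with Coriolis, so pressure-gradient force balances both:
(1/ρ)|∂P/∂n| = fV + V²/R  →  V² + fR·V − fR·V_g = 0
With fR = 1.01×10⁻⁴ × 1210×10³ m = 122 m/s:
V = [−fR + √((fR)² + 4 fR V_g)]/2 = [−122 + √(122² + 4×122×42)]/2 = 33.1 m/s
Subgeostrophic (V < V_g = 42 m/s), as expected around a low.

33.1 m s⁻¹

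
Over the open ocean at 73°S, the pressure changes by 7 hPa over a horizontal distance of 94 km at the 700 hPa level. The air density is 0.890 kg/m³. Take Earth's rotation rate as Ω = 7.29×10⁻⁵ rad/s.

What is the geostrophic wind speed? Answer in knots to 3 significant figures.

Coriolis parameter at 73°S:
f = 2Ω sin φ = 2 × 7.29×10⁻⁵ × sin 73° = 1.39×10⁻⁴ s⁻¹
Pressure gradient: |∂P/∂n| = 700 Pa / 94000 m = 7.45×10⁻³ Pa/m
Geostrophic balance (pressure-gradient force = Coriolis force):
V_g = (1/(fρ)) |∂P/∂n| = 7.45×10⁻³ / (1.39×10⁻⁴ × 0.890) = 60.0 m/s
Converting: 60.0 m/s × 1.944 = 117 knots

117 knots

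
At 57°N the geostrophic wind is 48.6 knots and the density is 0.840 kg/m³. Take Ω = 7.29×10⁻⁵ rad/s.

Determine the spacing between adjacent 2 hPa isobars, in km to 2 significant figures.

Coriolis parameter at 57°N:
f = 2Ω sin φ = 2 × 7.29×10⁻⁵ × sin 57° = 1.22×10⁻⁴ s⁻¹
Wind speed in SI: 48.6 knots = 25.0 m/s
Geostrophic balance rearranged: |∂P/∂n| = f ρ V_g
|∂P/∂n| = 1.22×10⁻⁴ × 0.840 × 25.0 = 2.57×10⁻³ Pa/m
Isobar spacing: Δn = ΔP/|∂P/∂n| = 200 Pa / 2.57×10⁻³ Pa/m = 77880 m ≈ 78 km

78 km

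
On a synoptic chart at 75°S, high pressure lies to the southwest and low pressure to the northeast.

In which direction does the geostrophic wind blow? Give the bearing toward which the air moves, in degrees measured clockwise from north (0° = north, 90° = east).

The pressure-gradient force points toward the northeast (bearing 045°).
Geostrophic balance: in the Southern Hemisphere the Coriolis force deflects motion to the left, so the geostrophic wind blows 90° to the left of the pressure-gradient force (low pressure on the right).
Rotating 045° by 90° counterclockwise gives 315° — the wind blows toward the northwest.

315°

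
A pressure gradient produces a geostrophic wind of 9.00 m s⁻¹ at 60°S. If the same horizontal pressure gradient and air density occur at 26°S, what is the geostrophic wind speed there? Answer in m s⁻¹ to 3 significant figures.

With the same pressure gradient and density, V_g ∝ 1/f ∝ 1/sin φ.
V₂ = V₁ · sin φ₁ / sin φ₂ = 9.00 × sin 60° / sin 26°
V₂ = 9.00 × 0.8660/0.4384 = 17.8 m s⁻¹

17.8 m s⁻¹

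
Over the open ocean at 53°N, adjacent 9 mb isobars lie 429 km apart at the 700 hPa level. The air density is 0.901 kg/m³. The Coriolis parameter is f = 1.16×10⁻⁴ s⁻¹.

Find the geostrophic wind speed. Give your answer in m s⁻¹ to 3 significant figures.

Pressure gradient: |∂P/∂n| = 900 Pa / 429000 m = 2.10×10⁻³ Pa/m
Geostrophic balance (pressure-gradient force = Coriolis force):
V_g = (1/(fρ)) |∂P/∂n| = 2.10×10⁻³ / (1.16×10⁻⁴ × 0.901) = 20.1 m/s

20.1 m s⁻¹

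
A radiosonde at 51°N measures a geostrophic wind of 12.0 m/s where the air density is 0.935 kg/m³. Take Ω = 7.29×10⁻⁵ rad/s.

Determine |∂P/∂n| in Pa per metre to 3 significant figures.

Coriolis parameter at 51°N:
f = 2Ω sin φ = 2 × 7.29×10⁻⁵ × sin 51° = 1.13×10⁻⁴ s⁻¹
Geostrophic balance rearranged: |∂P/∂n| = f ρ V_g
|∂P/∂n| = 1.13×10⁻⁴ × 0.935 × 12.0 = 1.27×10⁻³ Pa/m

1.27×10⁻³ Pa/m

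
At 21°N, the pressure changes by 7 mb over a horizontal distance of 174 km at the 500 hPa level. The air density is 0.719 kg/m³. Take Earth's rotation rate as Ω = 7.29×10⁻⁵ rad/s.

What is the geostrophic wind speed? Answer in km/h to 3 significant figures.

Coriolis parameter at 21°N:
f = 2Ω sin φ = 2 × 7.29×10⁻⁵ × sin 21° = 5.23×10⁻⁵ s⁻¹
Pressure gradient: |∂P/∂n| = 700 Pa / 174000 m = 4.02×10⁻³ Pa/m
Geostrophic balance (pressure-gradient force = Coriolis force):
V_g = (1/(fρ)) |∂P/∂n| = 4.02×10⁻³ / (5.23×10⁻⁵ × 0.719) = 107 m/s
Converting: 107 m/s × 3.6 = 386 km/h

386 km/h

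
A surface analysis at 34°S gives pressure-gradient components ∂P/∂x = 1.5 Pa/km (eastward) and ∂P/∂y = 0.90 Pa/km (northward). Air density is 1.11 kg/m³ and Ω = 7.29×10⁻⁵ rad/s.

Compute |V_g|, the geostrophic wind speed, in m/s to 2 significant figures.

19 m/s

Coriolis parameter at 34°S:
f = 2Ω sin φ = 2 × 7.29×10⁻⁵ × sin 34° = 8.15×10⁻⁵ s⁻¹
In the Southern Hemisphere f is negative: f = −8.15×10⁻⁵ s⁻¹.
Component geostrophic relations (x east, y north):
u_g = −(1/(fρ)) ∂P/∂y,  v_g = (1/(fρ)) ∂P/∂x
u_g = −(0.90×10⁻³)/(−8.15×10⁻⁵ × 1.11) = 9.94 m/s;  v_g = (1.5×10⁻³)/(−8.15×10⁻⁵ × 1.11) = −16.6 m/s
|V_g| = √(u_g² + v_g²) = 19.3 m/s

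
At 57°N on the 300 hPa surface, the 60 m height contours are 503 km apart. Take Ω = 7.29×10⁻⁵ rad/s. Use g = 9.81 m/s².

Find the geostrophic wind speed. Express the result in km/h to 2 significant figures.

34 km/h

Coriolis parameter at 57°N:
f = 2Ω sin φ = 2 × 7.29×10⁻⁵ × sin 57° = 1.22×10⁻⁴ s⁻¹
Height gradient: |∂Z/∂n| = 60 m / 503000 m = 1.19×10⁻⁴
On a pressure surface, geostrophic balance gives V_g = (g/f)|∂Z/∂n|:
V_g = 9.81 × 1.19×10⁻⁴ / 1.22×10⁻⁴ = 9.57 m/s
Converting: 9.57 m/s × 3.6 = 34 km/h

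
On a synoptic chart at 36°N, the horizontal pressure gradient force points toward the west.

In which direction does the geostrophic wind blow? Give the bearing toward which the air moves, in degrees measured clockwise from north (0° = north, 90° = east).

The pressure-gradient force points toward the west (bearing 270°).
Geostrophic balance: in the Northern Hemisphere the Coriolis force deflects motion to the right, so the geostrophic wind blows 90° to the right of the pressure-gradient force (low pressure on the left).
Rotating 270° by 90° clockwise gives 000° — the wind blows toward the north.

000°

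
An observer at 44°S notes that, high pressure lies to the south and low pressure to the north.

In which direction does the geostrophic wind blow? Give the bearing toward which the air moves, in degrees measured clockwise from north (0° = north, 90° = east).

270°

The pressure-gradient force points toward the north (bearing 000°).
Geostrophic balance: in the Southern Hemisphere the Coriolis force deflects motion to the left, so the geostrophic wind blows 90° to the left of the pressure-gradient force (low pressure on the right).
Rotating 000° by 90° counterclockwise gives 270° — the wind blows toward the west.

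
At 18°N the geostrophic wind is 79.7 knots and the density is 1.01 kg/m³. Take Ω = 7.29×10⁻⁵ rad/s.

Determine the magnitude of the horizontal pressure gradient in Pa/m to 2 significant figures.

1.9×10⁻³ Pa/m

Coriolis parameter at 18°N:
f = 2Ω sin φ = 2 × 7.29×10⁻⁵ × sin 18° = 4.51×10⁻⁵ s⁻¹
Wind speed in SI: 79.7 knots = 41.0 m/s
Geostrophic balance rearranged: |∂P/∂n| = f ρ V_g
|∂P/∂n| = 4.51×10⁻⁵ × 1.01 × 41.0 = 1.87×10⁻³ Pa/m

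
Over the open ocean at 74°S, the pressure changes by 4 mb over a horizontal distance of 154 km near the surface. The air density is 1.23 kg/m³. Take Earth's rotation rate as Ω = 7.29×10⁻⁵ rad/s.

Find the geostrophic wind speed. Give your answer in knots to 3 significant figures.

29.3 knots

Coriolis parameter at 74°S:
f = 2Ω sin φ = 2 × 7.29×10⁻⁵ × sin 74° = 1.40×10⁻⁴ s⁻¹
Pressure gradient: |∂P/∂n| = 400 Pa / 154000 m = 2.60×10⁻³ Pa/m
Geostrophic balance (pressure-gradient force = Coriolis force):
V_g = (1/(fρ)) |∂P/∂n| = 2.60×10⁻³ / (1.40×10⁻⁴ × 1.23) = 15.1 m/s
Converting: 15.1 m/s × 1.944 = 29.3 knots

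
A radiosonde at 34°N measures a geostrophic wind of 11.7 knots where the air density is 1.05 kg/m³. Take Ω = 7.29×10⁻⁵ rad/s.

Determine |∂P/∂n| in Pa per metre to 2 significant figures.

Coriolis parameter at 34°N:
f = 2Ω sin φ = 2 × 7.29×10⁻⁵ × sin 34° = 8.15×10⁻⁵ s⁻¹
Wind speed in SI: 11.7 knots = 6.02 m/s
Geostrophic balance rearranged: |∂P/∂n| = f ρ V_g
|∂P/∂n| = 8.15×10⁻⁵ × 1.05 × 6.02 = 5.15×10⁻⁴ Pa/m

5.2×10⁻⁴ Pa/m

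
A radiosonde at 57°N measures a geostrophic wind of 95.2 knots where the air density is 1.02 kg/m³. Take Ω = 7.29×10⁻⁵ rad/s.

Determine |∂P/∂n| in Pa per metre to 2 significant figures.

Coriolis parameter at 57°N:
f = 2Ω sin φ = 2 × 7.29×10⁻⁵ × sin 57° = 1.22×10⁻⁴ s⁻¹
Wind speed in SI: 95.2 knots = 49.0 m/s
Geostrophic balance rearranged: |∂P/∂n| = f ρ V_g
|∂P/∂n| = 1.22×10⁻⁴ × 1.02 × 49.0 = 6.11×10⁻³ Pa/m

6.1×10⁻³ Pa/m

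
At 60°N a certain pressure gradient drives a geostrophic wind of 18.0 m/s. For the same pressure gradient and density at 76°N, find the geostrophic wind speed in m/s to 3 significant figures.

16.1 m/s

With the same pressure gradient and density, V_g ∝ 1/f ∝ 1/sin φ.
V₂ = V₁ · sin φ₁ / sin φ₂ = 18.0 × sin 60° / sin 76°
V₂ = 18.0 × 0.8660/0.9703 = 16.1 m/s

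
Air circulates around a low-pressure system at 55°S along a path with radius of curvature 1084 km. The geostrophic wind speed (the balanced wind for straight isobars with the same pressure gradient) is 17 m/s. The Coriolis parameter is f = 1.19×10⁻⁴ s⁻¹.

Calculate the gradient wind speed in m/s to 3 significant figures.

15.2 m/s

Around a low, centrifugal force acts outward with Coriolis, so pressure-gradient force balances both:
(1/ρ)|∂P/∂n| = fV + V²/R  →  V² + fR·V − fR·V_g = 0
With fR = 1.19×10⁻⁴ × 1084×10³ m = 129 m/s:
V = [−fR + √((fR)² + 4 fR V_g)]/2 = [−129 + √(129² + 4×129×17)]/2 = 15.2 m/s
Subgeostrophic (V < V_g = 17 m/s), as expected around a low.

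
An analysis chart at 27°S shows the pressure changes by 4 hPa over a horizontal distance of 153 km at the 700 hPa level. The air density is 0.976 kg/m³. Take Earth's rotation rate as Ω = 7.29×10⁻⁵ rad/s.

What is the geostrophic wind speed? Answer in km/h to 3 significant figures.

Coriolis parameter at 27°S:
f = 2Ω sin φ = 2 × 7.29×10⁻⁵ × sin 27° = 6.62×10⁻⁵ s⁻¹
Pressure gradient: |∂P/∂n| = 400 Pa / 153000 m = 2.61×10⁻³ Pa/m
Geostrophic balance (pressure-gradient force = Coriolis force):
V_g = (1/(fρ)) |∂P/∂n| = 2.61×10⁻³ / (6.62×10⁻⁵ × 0.976) = 40.5 m/s
Converting: 40.5 m/s × 3.6 = 146 km/h

146 km/h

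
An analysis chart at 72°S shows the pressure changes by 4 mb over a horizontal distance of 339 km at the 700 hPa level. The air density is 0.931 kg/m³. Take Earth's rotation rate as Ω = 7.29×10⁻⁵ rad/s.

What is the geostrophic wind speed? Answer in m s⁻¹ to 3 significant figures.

9.14 m s⁻¹

Coriolis parameter at 72°S:
f = 2Ω sin φ = 2 × 7.29×10⁻⁵ × sin 72° = 1.39×10⁻⁴ s⁻¹
Pressure gradient: |∂P/∂n| = 400 Pa / 339000 m = 1.18×10⁻³ Pa/m
Geostrophic balance (pressure-gradient force = Coriolis force):
V_g = (1/(fρ)) |∂P/∂n| = 1.18×10⁻³ / (1.39×10⁻⁴ × 0.931) = 9.14 m/s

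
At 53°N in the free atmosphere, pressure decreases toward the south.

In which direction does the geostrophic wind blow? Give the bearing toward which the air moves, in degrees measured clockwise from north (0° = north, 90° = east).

270°

The pressure-gradient force points toward the south (bearing 180°).
Geostrophic balance: in the Northern Hemisphere the Coriolis force deflects motion to the right, so the geostrophic wind blows 90° to the right of the pressure-gradient force (low pressure on the left).
Rotating 180° by 90° clockwise gives 270° — the wind blows toward the west.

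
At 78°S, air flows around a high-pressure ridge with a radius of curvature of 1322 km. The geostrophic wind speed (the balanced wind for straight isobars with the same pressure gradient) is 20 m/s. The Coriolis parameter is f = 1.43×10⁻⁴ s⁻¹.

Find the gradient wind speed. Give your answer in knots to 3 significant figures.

Around a high, pressure-gradient force acts outward with centrifugal, so Coriolis balances both:
fV = (1/ρ)|∂P/∂n| + V²/R  →  V² − fR·V + fR·V_g = 0
With fR = 1.43×10⁻⁴ × 1322×10³ m = 189 m/s:
V = [fR − √((fR)² − 4 fR V_g)]/2 = [189 − √(189² − 4×189×20)]/2 = 22.7 m/s
Supergeostrophic (V > V_g = 20 m/s), as expected around a high.
Converting: 22.7 m/s × 1.944 = 44.2 knots

44.2 knots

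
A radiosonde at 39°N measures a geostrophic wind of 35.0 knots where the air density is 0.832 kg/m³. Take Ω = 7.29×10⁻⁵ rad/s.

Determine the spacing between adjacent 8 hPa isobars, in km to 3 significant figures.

Coriolis parameter at 39°N:
f = 2Ω sin φ = 2 × 7.29×10⁻⁵ × sin 39° = 9.18×10⁻⁵ s⁻¹
Wind speed in SI: 35.0 knots = 18.0 m/s
Geostrophic balance rearranged: |∂P/∂n| = f ρ V_g
|∂P/∂n| = 9.18×10⁻⁵ × 0.832 × 18.0 = 1.37×10⁻³ Pa/m
Isobar spacing: Δn = ΔP/|∂P/∂n| = 800 Pa / 1.37×10⁻³ Pa/m = 582011 m ≈ 582 km

582 km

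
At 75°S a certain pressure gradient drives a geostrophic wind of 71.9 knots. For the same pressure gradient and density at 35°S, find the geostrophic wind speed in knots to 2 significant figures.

120 knots

With the same pressure gradient and density, V_g ∝ 1/f ∝ 1/sin φ.
V₂ = V₁ · sin φ₁ / sin φ₂ = 71.9 × sin 75° / sin 35°
V₂ = 71.9 × 0.9659/0.5736 = 120 knots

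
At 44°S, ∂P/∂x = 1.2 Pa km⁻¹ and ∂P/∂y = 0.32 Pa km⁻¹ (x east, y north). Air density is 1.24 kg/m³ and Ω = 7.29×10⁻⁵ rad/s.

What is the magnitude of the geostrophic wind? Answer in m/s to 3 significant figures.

Coriolis parameter at 44°S:
f = 2Ω sin φ = 2 × 7.29×10⁻⁵ × sin 44° = 1.01×10⁻⁴ s⁻¹
In the Southern Hemisphere f is negative: f = −1.01×10⁻⁴ s⁻¹.
Component geostrophic relations (x east, y north):
u_g = −(1/(fρ)) ∂P/∂y,  v_g = (1/(fρ)) ∂P/∂x
u_g = −(0.32×10⁻³)/(−1.01×10⁻⁴ × 1.24) = 2.55 m/s;  v_g = (1.2×10⁻³)/(−1.01×10⁻⁴ × 1.24) = −9.56 m/s
|V_g| = √(u_g² + v_g²) = 9.89 m/s

9.89 m/s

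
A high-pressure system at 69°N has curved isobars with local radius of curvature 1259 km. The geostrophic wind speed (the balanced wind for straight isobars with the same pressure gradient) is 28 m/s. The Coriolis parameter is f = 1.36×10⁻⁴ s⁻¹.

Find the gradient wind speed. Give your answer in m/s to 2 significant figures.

35 m/s

Around a high, pressure-gradient force acts outward with centrifugal, so Coriolis balances both:
fV = (1/ρ)|∂P/∂n| + V²/R  →  V² − fR·V + fR·V_g = 0
With fR = 1.36×10⁻⁴ × 1259×10³ m = 171 m/s:
V = [fR − √((fR)² − 4 fR V_g)]/2 = [171 − √(171² − 4×171×28)]/2 = 35.3 m/s
Supergeostrophic (V > V_g = 28 m/s), as expected around a high.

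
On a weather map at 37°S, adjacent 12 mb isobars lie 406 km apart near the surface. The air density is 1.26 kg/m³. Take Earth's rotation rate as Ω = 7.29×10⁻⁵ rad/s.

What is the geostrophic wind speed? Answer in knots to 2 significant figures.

52 knots

Coriolis parameter at 37°S:
f = 2Ω sin φ = 2 × 7.29×10⁻⁵ × sin 37° = 8.77×10⁻⁵ s⁻¹
Pressure gradient: |∂P/∂n| = 1200 Pa / 406000 m = 2.96×10⁻³ Pa/m
Geostrophic balance (pressure-gradient force = Coriolis force):
V_g = (1/(fρ)) |∂P/∂n| = 2.96×10⁻³ / (8.77×10⁻⁵ × 1.26) = 26.7 m/s
Converting: 26.7 m/s × 1.944 = 52 knots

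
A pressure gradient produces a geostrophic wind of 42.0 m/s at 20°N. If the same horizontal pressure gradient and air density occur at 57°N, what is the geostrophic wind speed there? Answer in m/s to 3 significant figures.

17.1 m/s

With the same pressure gradient and density, V_g ∝ 1/f ∝ 1/sin φ.
V₂ = V₁ · sin φ₁ / sin φ₂ = 42.0 × sin 20° / sin 57°
V₂ = 42.0 × 0.3420/0.8387 = 17.1 m/s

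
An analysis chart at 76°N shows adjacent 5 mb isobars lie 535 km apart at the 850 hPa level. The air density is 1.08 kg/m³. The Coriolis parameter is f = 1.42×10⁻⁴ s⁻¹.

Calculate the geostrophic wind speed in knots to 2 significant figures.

Pressure gradient: |∂P/∂n| = 500 Pa / 535000 m = 9.35×10⁻⁴ Pa/m
Geostrophic balance (pressure-gradient force = Coriolis force):
V_g = (1/(fρ)) |∂P/∂n| = 9.35×10⁻⁴ / (1.42×10⁻⁴ × 1.08) = 6.09 m/s
Converting: 6.09 m/s × 1.944 = 12 knots

12 knots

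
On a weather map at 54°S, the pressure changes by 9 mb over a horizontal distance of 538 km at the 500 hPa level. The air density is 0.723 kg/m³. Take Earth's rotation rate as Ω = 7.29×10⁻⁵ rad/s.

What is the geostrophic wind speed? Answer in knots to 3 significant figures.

38.1 knots

Coriolis parameter at 54°S:
f = 2Ω sin φ = 2 × 7.29×10⁻⁵ × sin 54° = 1.18×10⁻⁴ s⁻¹
Pressure gradient: |∂P/∂n| = 900 Pa / 538000 m = 1.67×10⁻³ Pa/m
Geostrophic balance (pressure-gradient force = Coriolis force):
V_g = (1/(fρ)) |∂P/∂n| = 1.67×10⁻³ / (1.18×10⁻⁴ × 0.723) = 19.6 m/s
Converting: 19.6 m/s × 1.944 = 38.1 knots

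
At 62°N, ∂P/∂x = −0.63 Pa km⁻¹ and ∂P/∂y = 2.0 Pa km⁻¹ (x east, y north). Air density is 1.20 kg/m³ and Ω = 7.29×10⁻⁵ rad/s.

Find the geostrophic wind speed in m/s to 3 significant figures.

13.6 m/s

Coriolis parameter at 62°N:
f = 2Ω sin φ = 2 × 7.29×10⁻⁵ × sin 62° = 1.29×10⁻⁴ s⁻¹
Component geostrophic relations (x east, y north):
u_g = −(1/(fρ)) ∂P/∂y,  v_g = (1/(fρ)) ∂P/∂x
u_g = −(2.0×10⁻³)/(1.29×10⁻⁴ × 1.20) = −12.9 m/s;  v_g = (−0.63×10⁻³)/(1.29×10⁻⁴ × 1.20) = −4.08 m/s
|V_g| = √(u_g² + v_g²) = 13.6 m/s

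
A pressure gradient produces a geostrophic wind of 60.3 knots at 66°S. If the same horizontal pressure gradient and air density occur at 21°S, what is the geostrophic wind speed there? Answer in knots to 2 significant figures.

With the same pressure gradient and density, V_g ∝ 1/f ∝ 1/sin φ.
V₂ = V₁ · sin φ₁ / sin φ₂ = 60.3 × sin 66° / sin 21°
V₂ = 60.3 × 0.9135/0.3584 = 150 knots

150 knots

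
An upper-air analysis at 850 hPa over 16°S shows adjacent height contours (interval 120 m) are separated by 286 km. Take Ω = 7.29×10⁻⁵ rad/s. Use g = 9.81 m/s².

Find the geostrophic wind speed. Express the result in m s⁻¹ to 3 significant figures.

102 m s⁻¹

Coriolis parameter at 16°S:
f = 2Ω sin φ = 2 × 7.29×10⁻⁵ × sin 16° = 4.02×10⁻⁵ s⁻¹
Height gradient: |∂Z/∂n| = 120 m / 286000 m = 4.20×10⁻⁴
On a pressure surface, geostrophic balance gives V_g = (g/f)|∂Z/∂n|:
V_g = 9.81 × 4.20×10⁻⁴ / 4.02×10⁻⁵ = 102 m/s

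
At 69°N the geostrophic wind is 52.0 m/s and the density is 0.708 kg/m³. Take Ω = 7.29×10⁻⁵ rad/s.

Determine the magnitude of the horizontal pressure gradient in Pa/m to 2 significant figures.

Coriolis parameter at 69°N:
f = 2Ω sin φ = 2 × 7.29×10⁻⁵ × sin 69° = 1.36×10⁻⁴ s⁻¹
Geostrophic balance rearranged: |∂P/∂n| = f ρ V_g
|∂P/∂n| = 1.36×10⁻⁴ × 0.708 × 52.0 = 5.01×10⁻³ Pa/m

5.0×10⁻³ Pa/m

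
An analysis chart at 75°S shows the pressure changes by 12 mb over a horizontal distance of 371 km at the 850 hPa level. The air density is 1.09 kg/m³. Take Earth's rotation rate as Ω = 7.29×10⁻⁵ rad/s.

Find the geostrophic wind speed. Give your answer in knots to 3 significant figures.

41.0 knots

Coriolis parameter at 75°S:
f = 2Ω sin φ = 2 × 7.29×10⁻⁵ × sin 75° = 1.41×10⁻⁴ s⁻¹
Pressure gradient: |∂P/∂n| = 1200 Pa / 371000 m = 3.23×10⁻³ Pa/m
Geostrophic balance (pressure-gradient force = Coriolis force):
V_g = (1/(fρ)) |∂P/∂n| = 3.23×10⁻³ / (1.41×10⁻⁴ × 1.09) = 21.1 m/s
Converting: 21.1 m/s × 1.944 = 41.0 knots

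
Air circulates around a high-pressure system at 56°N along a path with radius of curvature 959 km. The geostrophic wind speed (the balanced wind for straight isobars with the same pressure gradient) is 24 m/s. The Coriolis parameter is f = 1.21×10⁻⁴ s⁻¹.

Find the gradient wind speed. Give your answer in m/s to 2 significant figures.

Around a high, pressure-gradient force acts outward with centrifugal, so Coriolis balances both:
fV = (1/ρ)|∂P/∂n| + V²/R  →  V² − fR·V + fR·V_g = 0
With fR = 1.21×10⁻⁴ × 959×10³ m = 116 m/s:
V = [fR − √((fR)² − 4 fR V_g)]/2 = [116 − √(116² − 4×116×24)]/2 = 33.9 m/s
Supergeostrophic (V > V_g = 24 m/s), as expected around a high.

34 m/s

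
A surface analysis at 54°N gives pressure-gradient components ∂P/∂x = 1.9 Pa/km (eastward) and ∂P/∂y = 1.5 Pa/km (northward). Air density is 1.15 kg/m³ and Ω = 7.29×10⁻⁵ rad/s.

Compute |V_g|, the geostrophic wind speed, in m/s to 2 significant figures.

18 m/s

Coriolis parameter at 54°N:
f = 2Ω sin φ = 2 × 7.29×10⁻⁵ × sin 54° = 1.18×10⁻⁴ s⁻¹
Component geostrophic relations (x east, y north):
u_g = −(1/(fρ)) ∂P/∂y,  v_g = (1/(fρ)) ∂P/∂x
u_g = −(1.5×10⁻³)/(1.18×10⁻⁴ × 1.15) = −11.1 m/s;  v_g = (1.9×10⁻³)/(1.18×10⁻⁴ × 1.15) = 14.0 m/s
|V_g| = √(u_g² + v_g²) = 17.8 m/s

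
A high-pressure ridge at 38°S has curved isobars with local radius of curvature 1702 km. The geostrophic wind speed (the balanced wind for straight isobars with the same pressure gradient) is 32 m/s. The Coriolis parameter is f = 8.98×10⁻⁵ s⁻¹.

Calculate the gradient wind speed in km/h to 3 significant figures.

164 km/h

Around a high, pressure-gradient force acts outward with centrifugal, so Coriolis balances both:
fV = (1/ρ)|∂P/∂n| + V²/R  →  V² − fR·V + fR·V_g = 0
With fR = 8.98×10⁻⁵ × 1702×10³ m = 153 m/s:
V = [fR − √((fR)² − 4 fR V_g)]/2 = [153 − √(153² − 4×153×32)]/2 = 45.6 m/s
Supergeostrophic (V > V_g = 32 m/s), as expected around a high.
Converting: 45.6 m/s × 3.6 = 164 km/h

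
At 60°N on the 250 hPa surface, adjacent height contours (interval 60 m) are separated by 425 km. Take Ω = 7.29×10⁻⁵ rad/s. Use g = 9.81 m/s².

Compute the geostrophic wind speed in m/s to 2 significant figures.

Coriolis parameter at 60°N:
f = 2Ω sin φ = 2 × 7.29×10⁻⁵ × sin 60° = 1.26×10⁻⁴ s⁻¹
Height gradient: |∂Z/∂n| = 60 m / 425000 m = 1.41×10⁻⁴
On a pressure surface, geostrophic balance gives V_g = (g/f)|∂Z/∂n|:
V_g = 9.81 × 1.41×10⁻⁴ / 1.26×10⁻⁴ = 11.0 m/s

11 m/s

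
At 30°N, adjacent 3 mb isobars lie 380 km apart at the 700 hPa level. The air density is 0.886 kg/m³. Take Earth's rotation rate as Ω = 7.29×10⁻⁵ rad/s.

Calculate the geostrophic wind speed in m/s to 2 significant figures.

12 m/s

Coriolis parameter at 30°N:
f = 2Ω sin φ = 2 × 7.29×10⁻⁵ × sin 30° = 7.29×10⁻⁵ s⁻¹
Pressure gradient: |∂P/∂n| = 300 Pa / 380000 m = 7.89×10⁻⁴ Pa/m
Geostrophic balance (pressure-gradient force = Coriolis force):
V_g = (1/(fρ)) |∂P/∂n| = 7.89×10⁻⁴ / (7.29×10⁻⁵ × 0.886) = 12.2 m/s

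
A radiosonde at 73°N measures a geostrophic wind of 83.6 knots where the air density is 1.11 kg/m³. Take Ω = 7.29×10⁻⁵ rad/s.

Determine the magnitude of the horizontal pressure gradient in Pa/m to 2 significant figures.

Coriolis parameter at 73°N:
f = 2Ω sin φ = 2 × 7.29×10⁻⁵ × sin 73° = 1.39×10⁻⁴ s⁻¹
Wind speed in SI: 83.6 knots = 43.0 m/s
Geostrophic balance rearranged: |∂P/∂n| = f ρ V_g
|∂P/∂n| = 1.39×10⁻⁴ × 1.11 × 43.0 = 6.66×10⁻³ Pa/m

6.7×10⁻³ Pa/m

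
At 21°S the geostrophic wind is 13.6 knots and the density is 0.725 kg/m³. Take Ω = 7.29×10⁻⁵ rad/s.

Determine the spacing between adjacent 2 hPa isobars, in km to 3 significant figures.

Coriolis parameter at 21°S:
f = 2Ω sin φ = 2 × 7.29×10⁻⁵ × sin 21° = 5.23×10⁻⁵ s⁻¹
Wind speed in SI: 13.6 knots = 7.00 m/s
Geostrophic balance rearranged: |∂P/∂n| = f ρ V_g
|∂P/∂n| = 5.23×10⁻⁵ × 0.725 × 7.00 = 2.65×10⁻⁴ Pa/m
Isobar spacing: Δn = ΔP/|∂P/∂n| = 200 Pa / 2.65×10⁻⁴ Pa/m = 754620 m ≈ 755 km

755 km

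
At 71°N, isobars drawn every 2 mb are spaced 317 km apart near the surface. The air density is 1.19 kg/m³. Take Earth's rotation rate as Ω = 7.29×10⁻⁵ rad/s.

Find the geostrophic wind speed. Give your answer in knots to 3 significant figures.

7.48 knots

Coriolis parameter at 71°N:
f = 2Ω sin φ = 2 × 7.29×10⁻⁵ × sin 71° = 1.38×10⁻⁴ s⁻¹
Pressure gradient: |∂P/∂n| = 200 Pa / 317000 m = 6.31×10⁻⁴ Pa/m
Geostrophic balance (pressure-gradient force = Coriolis force):
V_g = (1/(fρ)) |∂P/∂n| = 6.31×10⁻⁴ / (1.38×10⁻⁴ × 1.19) = 3.85 m/s
Converting: 3.85 m/s × 1.944 = 7.48 knots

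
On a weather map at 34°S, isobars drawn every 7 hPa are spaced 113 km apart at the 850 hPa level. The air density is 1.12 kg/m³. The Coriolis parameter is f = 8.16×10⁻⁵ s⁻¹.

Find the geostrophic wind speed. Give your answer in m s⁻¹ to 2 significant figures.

68 m s⁻¹

Pressure gradient: |∂P/∂n| = 700 Pa / 113000 m = 6.19×10⁻³ Pa/m
Geostrophic balance (pressure-gradient force = Coriolis force):
V_g = (1/(fρ)) |∂P/∂n| = 6.19×10⁻³ / (8.16×10⁻⁵ × 1.12) = 67.8 m/s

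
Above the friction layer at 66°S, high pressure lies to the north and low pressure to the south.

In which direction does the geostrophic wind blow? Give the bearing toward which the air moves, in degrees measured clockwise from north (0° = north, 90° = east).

The pressure-gradient force points toward the south (bearing 180°).
Geostrophic balance: in the Southern Hemisphere the Coriolis force deflects motion to the left, so the geostrophic wind blows 90° to the left of the pressure-gradient force (low pressure on the right).
Rotating 180° by 90° counterclockwise gives 090° — the wind blows toward the east.

090°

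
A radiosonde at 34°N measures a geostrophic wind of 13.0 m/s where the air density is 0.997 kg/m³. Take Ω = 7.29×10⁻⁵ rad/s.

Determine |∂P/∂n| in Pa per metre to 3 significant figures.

Coriolis parameter at 34°N:
f = 2Ω sin φ = 2 × 7.29×10⁻⁵ × sin 34° = 8.15×10⁻⁵ s⁻¹
Geostrophic balance rearranged: |∂P/∂n| = f ρ V_g
|∂P/∂n| = 8.15×10⁻⁵ × 0.997 × 13.0 = 1.06×10⁻³ Pa/m

1.06×10⁻³ Pa/m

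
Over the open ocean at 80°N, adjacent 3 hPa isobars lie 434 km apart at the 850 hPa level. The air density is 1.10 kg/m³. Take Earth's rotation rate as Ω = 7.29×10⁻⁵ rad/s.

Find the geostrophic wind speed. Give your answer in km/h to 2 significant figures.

Coriolis parameter at 80°N:
f = 2Ω sin φ = 2 × 7.29×10⁻⁵ × sin 80° = 1.44×10⁻⁴ s⁻¹
Pressure gradient: |∂P/∂n| = 300 Pa / 434000 m = 6.91×10⁻⁴ Pa/m
Geostrophic balance (pressure-gradient force = Coriolis force):
V_g = (1/(fρ)) |∂P/∂n| = 6.91×10⁻⁴ / (1.44×10⁻⁴ × 1.10) = 4.38 m/s
Converting: 4.38 m/s × 3.6 = 16 km/h

16 km/h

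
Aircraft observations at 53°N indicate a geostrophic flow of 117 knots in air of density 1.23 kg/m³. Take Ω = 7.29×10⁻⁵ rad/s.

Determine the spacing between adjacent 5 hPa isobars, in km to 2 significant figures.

Coriolis parameter at 53°N:
f = 2Ω sin φ = 2 × 7.29×10⁻⁵ × sin 53° = 1.16×10⁻⁴ s⁻¹
Wind speed in SI: 117 knots = 60.2 m/s
Geostrophic balance rearranged: |∂P/∂n| = f ρ V_g
|∂P/∂n| = 1.16×10⁻⁴ × 1.23 × 60.2 = 8.62×10⁻³ Pa/m
Isobar spacing: Δn = ΔP/|∂P/∂n| = 500 Pa / 8.62×10⁻³ Pa/m = 58001 m ≈ 58 km

58 km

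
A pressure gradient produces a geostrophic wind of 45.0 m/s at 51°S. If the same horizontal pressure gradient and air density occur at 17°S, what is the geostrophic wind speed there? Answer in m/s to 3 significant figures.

With the same pressure gradient and density, V_g ∝ 1/f ∝ 1/sin φ.
V₂ = V₁ · sin φ₁ / sin φ₂ = 45.0 × sin 51° / sin 17°
V₂ = 45.0 × 0.7771/0.2924 = 120 m/s

120 m/s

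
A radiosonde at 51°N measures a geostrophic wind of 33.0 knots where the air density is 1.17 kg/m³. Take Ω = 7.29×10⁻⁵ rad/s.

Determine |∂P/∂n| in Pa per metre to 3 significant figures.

Coriolis parameter at 51°N:
f = 2Ω sin φ = 2 × 7.29×10⁻⁵ × sin 51° = 1.13×10⁻⁴ s⁻¹
Wind speed in SI: 33.0 knots = 17.0 m/s
Geostrophic balance rearranged: |∂P/∂n| = f ρ V_g
|∂P/∂n| = 1.13×10⁻⁴ × 1.17 × 17.0 = 2.25×10⁻³ Pa/m

2.25×10⁻³ Pa/m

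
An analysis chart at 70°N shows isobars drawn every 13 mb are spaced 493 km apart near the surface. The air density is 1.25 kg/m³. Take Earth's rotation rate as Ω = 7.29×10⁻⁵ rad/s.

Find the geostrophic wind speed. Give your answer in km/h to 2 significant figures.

Coriolis parameter at 70°N:
f = 2Ω sin φ = 2 × 7.29×10⁻⁵ × sin 70° = 1.37×10⁻⁴ s⁻¹
Pressure gradient: |∂P/∂n| = 1300 Pa / 493000 m = 2.64×10⁻³ Pa/m
Geostrophic balance (pressure-gradient force = Coriolis force):
V_g = (1/(fρ)) |∂P/∂n| = 2.64×10⁻³ / (1.37×10⁻⁴ × 1.25) = 15.4 m/s
Converting: 15.4 m/s × 3.6 = 55 km/h

55 km/h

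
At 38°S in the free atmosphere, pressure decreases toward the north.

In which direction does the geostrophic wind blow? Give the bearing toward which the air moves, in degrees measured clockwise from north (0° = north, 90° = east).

The pressure-gradient force points toward the north (bearing 000°).
Geostrophic balance: in the Southern Hemisphere the Coriolis force deflects motion to the left, so the geostrophic wind blows 90° to the left of the pressure-gradient force (low pressure on the right).
Rotating 000° by 90° counterclockwise gives 270° — the wind blows toward the west.

270°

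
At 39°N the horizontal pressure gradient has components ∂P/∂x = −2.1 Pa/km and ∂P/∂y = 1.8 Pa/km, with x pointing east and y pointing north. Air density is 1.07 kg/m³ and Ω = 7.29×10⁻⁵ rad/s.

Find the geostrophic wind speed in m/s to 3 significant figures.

28.2 m/s

Coriolis parameter at 39°N:
f = 2Ω sin φ = 2 × 7.29×10⁻⁵ × sin 39° = 9.18×10⁻⁵ s⁻¹
Component geostrophic relations (x east, y north):
u_g = −(1/(fρ)) ∂P/∂y,  v_g = (1/(fρ)) ∂P/∂x
u_g = −(1.8×10⁻³)/(9.18×10⁻⁵ × 1.07) = −18.3 m/s;  v_g = (−2.1×10⁻³)/(9.18×10⁻⁵ × 1.07) = −21.4 m/s
|V_g| = √(u_g² + v_g²) = 28.2 m/s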